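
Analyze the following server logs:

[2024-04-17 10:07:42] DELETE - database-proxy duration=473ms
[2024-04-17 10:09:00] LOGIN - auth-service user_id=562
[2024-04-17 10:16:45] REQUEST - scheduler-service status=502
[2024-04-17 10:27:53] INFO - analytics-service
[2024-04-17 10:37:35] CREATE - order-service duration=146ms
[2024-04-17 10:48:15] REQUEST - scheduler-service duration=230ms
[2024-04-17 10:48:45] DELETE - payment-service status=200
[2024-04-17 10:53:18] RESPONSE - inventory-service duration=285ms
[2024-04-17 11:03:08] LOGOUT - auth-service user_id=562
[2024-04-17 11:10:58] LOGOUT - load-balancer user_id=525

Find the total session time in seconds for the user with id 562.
3248

To calculate session duration:

1. Find LOGIN event for user_id=562: 2024-04-17 10:09:00
2. Find LOGOUT event for user_id=562: 2024-04-17 11:03:08
3. Session duration: 2024-04-17 11:03:08 - 2024-04-17 10:09:00 = 3248 seconds (54 minutes)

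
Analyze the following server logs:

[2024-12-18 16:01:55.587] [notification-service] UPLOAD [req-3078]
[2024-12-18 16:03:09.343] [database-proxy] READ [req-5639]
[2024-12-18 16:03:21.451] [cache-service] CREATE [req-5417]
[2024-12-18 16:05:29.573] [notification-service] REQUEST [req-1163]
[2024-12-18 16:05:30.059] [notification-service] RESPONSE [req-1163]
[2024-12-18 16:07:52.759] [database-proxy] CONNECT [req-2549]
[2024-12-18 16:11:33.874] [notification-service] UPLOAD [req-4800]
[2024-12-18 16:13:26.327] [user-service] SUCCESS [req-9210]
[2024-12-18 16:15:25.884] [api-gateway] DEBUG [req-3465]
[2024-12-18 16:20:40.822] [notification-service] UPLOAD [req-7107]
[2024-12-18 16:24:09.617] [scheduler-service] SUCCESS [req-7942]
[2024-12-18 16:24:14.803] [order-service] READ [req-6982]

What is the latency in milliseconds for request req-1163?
486

To calculate latency:

1. Find REQUEST with id req-1163: 2024-12-18 16:05:29.573
2. Find RESPONSE with id req-1163: 2024-12-18 16:05:30.059
3. Latency: 2024-12-18 16:05:30.059 - 2024-12-18 16:05:29.573 = 486ms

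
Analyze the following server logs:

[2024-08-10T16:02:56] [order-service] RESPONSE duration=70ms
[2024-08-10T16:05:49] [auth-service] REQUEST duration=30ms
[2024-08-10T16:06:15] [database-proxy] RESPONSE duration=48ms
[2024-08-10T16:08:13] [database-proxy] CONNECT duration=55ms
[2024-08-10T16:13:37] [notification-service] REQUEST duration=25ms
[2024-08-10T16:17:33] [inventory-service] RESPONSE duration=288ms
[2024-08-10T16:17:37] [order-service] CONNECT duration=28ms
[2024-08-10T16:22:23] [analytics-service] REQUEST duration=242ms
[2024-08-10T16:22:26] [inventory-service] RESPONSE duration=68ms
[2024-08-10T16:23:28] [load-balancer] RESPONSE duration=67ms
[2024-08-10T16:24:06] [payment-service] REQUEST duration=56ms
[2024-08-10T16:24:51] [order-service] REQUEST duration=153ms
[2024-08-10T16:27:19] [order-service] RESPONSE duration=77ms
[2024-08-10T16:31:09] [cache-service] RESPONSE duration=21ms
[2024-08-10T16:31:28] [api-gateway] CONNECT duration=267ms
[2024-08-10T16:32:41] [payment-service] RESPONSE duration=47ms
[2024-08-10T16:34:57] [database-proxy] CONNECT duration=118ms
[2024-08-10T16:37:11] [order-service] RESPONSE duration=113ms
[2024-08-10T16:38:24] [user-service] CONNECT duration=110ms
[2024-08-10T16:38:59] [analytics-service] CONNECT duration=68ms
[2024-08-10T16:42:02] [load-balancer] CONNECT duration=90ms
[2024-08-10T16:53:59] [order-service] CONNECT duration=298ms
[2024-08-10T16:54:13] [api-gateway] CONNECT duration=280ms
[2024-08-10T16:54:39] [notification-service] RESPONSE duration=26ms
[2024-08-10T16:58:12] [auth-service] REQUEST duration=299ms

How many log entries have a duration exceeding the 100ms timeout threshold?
10

To count timeouts:

1. Threshold: 100ms
2. Extract duration from each log entry
3. Count entries where duration > 100
4. Timeout count: 10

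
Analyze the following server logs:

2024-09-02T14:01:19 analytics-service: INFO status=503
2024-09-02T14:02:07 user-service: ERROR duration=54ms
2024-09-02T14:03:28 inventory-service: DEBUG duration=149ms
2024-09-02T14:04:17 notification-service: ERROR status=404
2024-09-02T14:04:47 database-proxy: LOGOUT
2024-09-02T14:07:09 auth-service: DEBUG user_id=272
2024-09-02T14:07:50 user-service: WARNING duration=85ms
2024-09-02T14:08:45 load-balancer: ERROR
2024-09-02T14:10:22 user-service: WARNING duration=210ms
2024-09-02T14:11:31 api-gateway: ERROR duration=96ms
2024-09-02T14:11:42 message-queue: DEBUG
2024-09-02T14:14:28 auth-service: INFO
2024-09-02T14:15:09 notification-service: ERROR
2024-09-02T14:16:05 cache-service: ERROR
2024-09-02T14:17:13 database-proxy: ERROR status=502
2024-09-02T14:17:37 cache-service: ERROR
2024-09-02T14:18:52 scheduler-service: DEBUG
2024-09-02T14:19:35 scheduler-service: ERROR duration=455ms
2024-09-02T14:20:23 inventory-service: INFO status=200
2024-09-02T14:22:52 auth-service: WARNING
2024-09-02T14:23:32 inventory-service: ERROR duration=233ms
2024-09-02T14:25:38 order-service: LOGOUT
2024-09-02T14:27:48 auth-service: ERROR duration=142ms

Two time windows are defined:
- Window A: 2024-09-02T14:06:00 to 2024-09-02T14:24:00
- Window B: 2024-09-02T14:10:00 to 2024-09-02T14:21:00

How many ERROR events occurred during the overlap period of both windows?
6

To find overlap events:

1. Window A: 2024-09-02T14:06:00 to 2024-09-02T14:24:00
2. Window B: 2024-09-02T14:10:00 to 2024-09-02T14:21:00
3. Overlap period: 2024-09-02T14:10:00 to 2024-09-02T14:21:00
4. Count ERROR events in overlap: 6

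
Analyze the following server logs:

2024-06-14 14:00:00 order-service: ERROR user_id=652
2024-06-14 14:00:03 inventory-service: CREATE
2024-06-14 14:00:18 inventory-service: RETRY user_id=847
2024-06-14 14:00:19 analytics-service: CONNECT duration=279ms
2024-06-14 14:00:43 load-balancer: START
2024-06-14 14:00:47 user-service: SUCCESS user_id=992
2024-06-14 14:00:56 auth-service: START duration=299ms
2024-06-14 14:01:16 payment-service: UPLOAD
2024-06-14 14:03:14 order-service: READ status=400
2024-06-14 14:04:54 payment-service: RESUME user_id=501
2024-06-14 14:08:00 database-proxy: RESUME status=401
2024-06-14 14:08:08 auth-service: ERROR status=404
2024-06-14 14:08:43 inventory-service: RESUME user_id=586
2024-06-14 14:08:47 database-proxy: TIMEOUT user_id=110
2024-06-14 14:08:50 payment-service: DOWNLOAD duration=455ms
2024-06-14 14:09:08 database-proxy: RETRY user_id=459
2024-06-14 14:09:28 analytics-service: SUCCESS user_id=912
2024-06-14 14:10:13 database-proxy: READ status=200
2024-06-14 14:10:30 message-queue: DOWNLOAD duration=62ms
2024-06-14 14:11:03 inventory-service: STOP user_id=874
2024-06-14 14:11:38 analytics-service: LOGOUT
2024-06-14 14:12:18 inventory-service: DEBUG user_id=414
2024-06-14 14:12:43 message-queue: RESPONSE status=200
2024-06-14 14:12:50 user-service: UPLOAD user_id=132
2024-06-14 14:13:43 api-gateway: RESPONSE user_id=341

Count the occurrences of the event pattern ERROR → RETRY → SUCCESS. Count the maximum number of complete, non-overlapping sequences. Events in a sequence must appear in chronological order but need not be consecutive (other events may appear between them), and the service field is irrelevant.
2

To count sequences:

1. Look for pattern: ERROR → RETRY → SUCCESS
2. Greedily scan the log in chronological order, matching each sequence element in turn (ignoring service)
3. Each time the full pattern completes, increment the count and restart matching from the next event
4. Complete non-overlapping sequences found: 2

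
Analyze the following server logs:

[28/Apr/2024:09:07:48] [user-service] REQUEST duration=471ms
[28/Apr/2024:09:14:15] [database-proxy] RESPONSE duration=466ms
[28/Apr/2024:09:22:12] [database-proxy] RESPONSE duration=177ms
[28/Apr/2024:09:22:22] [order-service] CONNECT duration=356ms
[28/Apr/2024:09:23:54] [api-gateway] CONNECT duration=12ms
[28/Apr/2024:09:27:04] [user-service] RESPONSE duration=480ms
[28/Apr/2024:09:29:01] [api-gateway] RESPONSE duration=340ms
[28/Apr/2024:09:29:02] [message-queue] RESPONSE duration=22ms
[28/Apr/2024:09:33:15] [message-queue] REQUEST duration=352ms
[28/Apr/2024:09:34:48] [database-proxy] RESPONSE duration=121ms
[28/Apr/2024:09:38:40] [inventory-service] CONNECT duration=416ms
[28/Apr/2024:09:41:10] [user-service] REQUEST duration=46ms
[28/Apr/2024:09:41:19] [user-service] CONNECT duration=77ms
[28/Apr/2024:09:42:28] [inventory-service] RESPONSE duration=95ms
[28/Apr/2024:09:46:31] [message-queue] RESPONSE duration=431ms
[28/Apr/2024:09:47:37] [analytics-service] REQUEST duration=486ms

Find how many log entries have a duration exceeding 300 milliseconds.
9

To count timeouts:

1. Threshold: 300ms
2. Extract duration from each log entry
3. Count entries where duration > 300
4. Timeout count: 9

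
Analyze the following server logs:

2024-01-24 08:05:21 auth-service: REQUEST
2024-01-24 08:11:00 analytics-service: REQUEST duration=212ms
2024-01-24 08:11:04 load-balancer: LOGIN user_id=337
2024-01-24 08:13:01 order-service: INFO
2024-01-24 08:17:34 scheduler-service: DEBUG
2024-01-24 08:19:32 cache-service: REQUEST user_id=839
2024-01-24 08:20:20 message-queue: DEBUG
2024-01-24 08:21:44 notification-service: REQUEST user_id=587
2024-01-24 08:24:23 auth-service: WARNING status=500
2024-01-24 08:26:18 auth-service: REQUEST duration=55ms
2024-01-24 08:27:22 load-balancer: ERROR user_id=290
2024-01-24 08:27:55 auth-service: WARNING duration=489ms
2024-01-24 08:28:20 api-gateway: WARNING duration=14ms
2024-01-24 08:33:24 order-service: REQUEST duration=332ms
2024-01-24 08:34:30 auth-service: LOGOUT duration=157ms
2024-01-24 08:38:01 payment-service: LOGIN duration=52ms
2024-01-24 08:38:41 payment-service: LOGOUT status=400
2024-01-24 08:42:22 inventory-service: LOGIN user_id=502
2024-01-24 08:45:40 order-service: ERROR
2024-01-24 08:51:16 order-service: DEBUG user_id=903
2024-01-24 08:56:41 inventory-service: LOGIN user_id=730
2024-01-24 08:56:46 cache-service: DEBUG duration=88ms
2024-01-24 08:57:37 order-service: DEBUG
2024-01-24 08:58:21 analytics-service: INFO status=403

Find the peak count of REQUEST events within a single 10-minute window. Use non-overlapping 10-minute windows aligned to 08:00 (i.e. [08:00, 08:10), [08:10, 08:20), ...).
2

To find the burst window:

1. Divide the log period into non-overlapping 10-minute windows starting at 08:00
2. Count REQUEST events in each window
3. Find the window with maximum count
4. Maximum events in a window: 2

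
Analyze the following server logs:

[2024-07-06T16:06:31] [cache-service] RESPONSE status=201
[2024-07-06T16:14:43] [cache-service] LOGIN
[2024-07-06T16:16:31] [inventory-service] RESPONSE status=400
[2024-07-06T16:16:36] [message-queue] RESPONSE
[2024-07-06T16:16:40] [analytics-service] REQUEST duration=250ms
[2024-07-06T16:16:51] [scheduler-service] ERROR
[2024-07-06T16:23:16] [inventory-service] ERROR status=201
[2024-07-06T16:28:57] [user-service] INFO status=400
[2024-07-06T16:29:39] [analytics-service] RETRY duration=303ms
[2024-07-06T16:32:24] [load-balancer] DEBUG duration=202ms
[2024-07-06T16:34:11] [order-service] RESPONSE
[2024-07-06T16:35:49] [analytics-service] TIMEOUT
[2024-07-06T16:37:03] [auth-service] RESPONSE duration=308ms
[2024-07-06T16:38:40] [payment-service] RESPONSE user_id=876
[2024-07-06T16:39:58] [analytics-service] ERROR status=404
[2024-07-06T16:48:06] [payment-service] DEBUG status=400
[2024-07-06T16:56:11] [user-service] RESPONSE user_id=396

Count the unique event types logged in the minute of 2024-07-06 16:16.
3

To count unique event types:

1. Filter events in the minute starting at 2024-07-06 16:16
2. Extract event types from matching entries
3. Count unique types: 3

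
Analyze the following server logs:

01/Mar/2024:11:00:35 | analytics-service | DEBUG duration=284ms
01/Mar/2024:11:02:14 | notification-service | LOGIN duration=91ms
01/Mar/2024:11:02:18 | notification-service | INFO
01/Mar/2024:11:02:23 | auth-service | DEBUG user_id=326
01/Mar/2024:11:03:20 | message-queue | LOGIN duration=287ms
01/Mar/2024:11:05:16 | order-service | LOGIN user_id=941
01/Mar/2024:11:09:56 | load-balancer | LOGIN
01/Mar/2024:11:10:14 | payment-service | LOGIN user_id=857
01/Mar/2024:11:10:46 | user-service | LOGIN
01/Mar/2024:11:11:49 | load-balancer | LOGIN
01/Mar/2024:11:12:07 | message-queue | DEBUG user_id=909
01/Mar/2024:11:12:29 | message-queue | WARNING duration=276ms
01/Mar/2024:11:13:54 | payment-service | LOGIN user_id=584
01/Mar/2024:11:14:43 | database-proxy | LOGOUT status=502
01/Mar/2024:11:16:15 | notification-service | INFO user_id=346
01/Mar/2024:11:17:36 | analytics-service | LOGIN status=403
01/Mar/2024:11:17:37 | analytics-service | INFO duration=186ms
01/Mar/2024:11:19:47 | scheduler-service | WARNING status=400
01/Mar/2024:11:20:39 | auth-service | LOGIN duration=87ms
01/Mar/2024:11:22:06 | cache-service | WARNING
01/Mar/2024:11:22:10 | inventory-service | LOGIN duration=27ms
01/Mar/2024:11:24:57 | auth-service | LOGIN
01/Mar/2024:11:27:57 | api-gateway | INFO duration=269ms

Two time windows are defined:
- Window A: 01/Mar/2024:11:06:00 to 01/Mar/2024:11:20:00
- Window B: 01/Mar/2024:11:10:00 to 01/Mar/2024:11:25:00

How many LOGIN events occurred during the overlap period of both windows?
5

To find overlap events:

1. Window A: 01/Mar/2024:11:06:00 to 01/Mar/2024:11:20:00
2. Window B: 01/Mar/2024:11:10:00 to 01/Mar/2024:11:25:00
3. Overlap period: 01/Mar/2024:11:10:00 to 01/Mar/2024:11:20:00
4. Count LOGIN events in overlap: 5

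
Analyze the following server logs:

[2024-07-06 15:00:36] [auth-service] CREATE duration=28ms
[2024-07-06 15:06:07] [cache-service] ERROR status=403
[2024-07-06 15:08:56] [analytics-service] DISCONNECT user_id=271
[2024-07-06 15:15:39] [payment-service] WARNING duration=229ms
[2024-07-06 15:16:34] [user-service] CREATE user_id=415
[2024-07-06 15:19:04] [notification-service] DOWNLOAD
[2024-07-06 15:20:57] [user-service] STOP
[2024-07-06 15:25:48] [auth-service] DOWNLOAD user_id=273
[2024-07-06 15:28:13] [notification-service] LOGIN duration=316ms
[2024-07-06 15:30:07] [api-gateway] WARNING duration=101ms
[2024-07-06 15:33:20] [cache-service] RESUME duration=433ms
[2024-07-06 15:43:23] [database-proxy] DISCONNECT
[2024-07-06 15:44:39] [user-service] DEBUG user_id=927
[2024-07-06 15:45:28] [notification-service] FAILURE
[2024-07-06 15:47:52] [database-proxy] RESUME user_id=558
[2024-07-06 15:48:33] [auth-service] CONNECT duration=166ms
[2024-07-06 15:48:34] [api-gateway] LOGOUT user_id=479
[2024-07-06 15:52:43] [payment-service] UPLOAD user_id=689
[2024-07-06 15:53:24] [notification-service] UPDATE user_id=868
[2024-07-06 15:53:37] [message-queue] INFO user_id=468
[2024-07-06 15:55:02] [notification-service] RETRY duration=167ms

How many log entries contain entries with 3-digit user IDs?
9

To find matching entries:

1. Pattern to match: entries with 3-digit user IDs
2. Scan each log entry for the pattern
3. Count matches: 9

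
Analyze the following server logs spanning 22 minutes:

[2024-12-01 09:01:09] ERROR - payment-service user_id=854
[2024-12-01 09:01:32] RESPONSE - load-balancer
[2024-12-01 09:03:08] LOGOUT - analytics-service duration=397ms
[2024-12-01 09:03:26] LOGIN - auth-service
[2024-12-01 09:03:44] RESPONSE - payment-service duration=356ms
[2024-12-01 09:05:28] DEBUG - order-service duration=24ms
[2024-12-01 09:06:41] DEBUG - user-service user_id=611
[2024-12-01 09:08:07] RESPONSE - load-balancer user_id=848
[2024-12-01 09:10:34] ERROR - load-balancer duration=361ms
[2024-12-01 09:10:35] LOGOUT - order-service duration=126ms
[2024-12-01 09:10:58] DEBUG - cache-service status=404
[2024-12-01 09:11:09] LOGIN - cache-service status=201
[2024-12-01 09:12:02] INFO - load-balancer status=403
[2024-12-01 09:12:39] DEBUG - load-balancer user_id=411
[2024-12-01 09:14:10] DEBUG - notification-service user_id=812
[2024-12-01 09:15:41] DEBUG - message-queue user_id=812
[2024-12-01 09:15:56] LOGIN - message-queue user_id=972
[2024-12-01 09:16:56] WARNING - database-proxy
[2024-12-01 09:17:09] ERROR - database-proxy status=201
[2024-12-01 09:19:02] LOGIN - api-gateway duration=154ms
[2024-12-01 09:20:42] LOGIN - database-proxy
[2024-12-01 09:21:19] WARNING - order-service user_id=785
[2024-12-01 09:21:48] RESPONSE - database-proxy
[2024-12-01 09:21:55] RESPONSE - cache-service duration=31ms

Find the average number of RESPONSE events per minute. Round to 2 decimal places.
0.23

To calculate the rate:

1. Count total RESPONSE events: 5
2. Total time period: 22 minutes
3. Rate = 5 / 22 = 0.23 events per minute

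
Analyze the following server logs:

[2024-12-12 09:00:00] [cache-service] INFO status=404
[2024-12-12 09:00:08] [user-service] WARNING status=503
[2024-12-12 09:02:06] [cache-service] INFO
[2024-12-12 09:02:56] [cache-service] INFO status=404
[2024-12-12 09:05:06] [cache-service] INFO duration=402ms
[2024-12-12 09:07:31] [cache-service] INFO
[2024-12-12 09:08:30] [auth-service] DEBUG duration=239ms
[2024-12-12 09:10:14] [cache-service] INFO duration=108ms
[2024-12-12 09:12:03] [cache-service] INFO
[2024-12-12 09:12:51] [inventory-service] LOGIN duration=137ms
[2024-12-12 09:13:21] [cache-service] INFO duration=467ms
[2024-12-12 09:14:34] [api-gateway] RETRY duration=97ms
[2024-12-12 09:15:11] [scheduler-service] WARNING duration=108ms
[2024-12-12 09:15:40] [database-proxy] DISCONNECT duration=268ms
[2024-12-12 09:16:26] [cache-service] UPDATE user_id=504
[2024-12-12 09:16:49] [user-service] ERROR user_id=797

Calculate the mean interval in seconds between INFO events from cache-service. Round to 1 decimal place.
114.4

To calculate average interval:

1. Find all INFO events for cache-service in order
2. Calculate time gaps between consecutive events
3. Compute mean of gaps: 801 / 7 = 114.4 seconds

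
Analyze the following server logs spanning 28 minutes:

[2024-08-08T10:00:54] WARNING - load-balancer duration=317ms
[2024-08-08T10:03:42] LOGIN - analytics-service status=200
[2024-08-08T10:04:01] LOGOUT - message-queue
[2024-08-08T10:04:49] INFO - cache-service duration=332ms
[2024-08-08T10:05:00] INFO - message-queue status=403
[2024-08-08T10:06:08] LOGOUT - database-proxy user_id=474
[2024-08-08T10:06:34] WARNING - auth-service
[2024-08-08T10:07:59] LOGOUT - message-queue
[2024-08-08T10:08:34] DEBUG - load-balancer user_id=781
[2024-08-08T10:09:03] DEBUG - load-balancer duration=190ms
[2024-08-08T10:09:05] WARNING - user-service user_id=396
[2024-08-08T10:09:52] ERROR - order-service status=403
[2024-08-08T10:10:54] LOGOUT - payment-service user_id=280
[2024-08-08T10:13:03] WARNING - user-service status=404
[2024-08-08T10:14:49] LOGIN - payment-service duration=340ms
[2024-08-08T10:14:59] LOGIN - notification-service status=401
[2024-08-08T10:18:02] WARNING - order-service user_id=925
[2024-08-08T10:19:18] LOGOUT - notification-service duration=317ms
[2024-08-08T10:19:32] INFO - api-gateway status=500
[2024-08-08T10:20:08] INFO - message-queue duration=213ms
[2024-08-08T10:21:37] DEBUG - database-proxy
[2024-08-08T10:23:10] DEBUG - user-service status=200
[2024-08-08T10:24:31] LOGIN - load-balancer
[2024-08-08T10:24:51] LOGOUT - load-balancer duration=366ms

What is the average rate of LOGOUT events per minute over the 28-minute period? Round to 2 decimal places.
0.21

To calculate the rate:

1. Count total LOGOUT events: 6
2. Total time period: 28 minutes
3. Rate = 6 / 28 = 0.21 events per minute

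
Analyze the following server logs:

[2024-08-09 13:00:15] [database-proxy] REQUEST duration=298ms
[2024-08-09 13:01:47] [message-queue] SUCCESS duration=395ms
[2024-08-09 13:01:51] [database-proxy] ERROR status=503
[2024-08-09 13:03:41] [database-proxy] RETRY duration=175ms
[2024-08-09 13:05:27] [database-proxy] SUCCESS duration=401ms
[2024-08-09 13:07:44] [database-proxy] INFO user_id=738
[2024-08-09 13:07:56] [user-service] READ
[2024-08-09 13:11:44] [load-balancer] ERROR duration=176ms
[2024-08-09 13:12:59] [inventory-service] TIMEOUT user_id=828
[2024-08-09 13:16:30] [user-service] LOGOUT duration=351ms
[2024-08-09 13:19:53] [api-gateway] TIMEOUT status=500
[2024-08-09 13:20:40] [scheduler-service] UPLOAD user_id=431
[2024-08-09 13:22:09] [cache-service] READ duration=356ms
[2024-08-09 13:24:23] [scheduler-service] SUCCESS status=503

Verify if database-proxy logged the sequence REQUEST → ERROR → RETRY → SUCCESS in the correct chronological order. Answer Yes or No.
Yes

To verify sequence order:

1. Find all events in sequence REQUEST → ERROR → RETRY → SUCCESS for database-proxy
2. Extract their timestamps
3. Check if timestamps are in ascending order
4. Result: Yes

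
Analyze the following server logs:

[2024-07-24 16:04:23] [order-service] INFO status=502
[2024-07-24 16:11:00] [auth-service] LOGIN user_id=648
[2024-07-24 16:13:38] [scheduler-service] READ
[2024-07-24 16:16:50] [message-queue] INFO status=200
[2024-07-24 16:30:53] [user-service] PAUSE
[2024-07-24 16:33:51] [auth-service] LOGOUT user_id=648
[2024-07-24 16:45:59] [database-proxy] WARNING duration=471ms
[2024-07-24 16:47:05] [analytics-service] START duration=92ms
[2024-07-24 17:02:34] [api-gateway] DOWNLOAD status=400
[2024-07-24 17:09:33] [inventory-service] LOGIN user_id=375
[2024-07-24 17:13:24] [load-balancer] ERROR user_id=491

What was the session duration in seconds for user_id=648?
1371

To calculate session duration:

1. Find LOGIN event for user_id=648: 2024-07-24 16:11:00
2. Find LOGOUT event for user_id=648: 2024-07-24 16:33:51
3. Session duration: 2024-07-24 16:33:51 - 2024-07-24 16:11:00 = 1371 seconds (22 minutes)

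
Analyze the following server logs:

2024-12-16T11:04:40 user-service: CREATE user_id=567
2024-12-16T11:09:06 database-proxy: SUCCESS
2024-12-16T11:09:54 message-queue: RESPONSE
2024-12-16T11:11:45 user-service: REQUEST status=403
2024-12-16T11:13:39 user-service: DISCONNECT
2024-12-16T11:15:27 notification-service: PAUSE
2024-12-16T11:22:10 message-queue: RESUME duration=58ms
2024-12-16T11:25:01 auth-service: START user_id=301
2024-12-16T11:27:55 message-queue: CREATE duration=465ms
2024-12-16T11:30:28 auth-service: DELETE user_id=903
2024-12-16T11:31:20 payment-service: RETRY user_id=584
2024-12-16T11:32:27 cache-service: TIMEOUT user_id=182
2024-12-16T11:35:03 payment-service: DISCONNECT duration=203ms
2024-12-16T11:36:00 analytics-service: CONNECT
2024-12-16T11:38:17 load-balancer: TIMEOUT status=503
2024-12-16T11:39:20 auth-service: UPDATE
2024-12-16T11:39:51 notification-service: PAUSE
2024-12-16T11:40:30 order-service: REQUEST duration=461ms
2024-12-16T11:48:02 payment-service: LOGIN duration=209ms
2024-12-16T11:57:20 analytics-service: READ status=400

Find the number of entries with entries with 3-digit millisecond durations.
4

To find matching entries:

1. Pattern to match: entries with 3-digit millisecond durations
2. Scan each log entry for the pattern
3. Count matches: 4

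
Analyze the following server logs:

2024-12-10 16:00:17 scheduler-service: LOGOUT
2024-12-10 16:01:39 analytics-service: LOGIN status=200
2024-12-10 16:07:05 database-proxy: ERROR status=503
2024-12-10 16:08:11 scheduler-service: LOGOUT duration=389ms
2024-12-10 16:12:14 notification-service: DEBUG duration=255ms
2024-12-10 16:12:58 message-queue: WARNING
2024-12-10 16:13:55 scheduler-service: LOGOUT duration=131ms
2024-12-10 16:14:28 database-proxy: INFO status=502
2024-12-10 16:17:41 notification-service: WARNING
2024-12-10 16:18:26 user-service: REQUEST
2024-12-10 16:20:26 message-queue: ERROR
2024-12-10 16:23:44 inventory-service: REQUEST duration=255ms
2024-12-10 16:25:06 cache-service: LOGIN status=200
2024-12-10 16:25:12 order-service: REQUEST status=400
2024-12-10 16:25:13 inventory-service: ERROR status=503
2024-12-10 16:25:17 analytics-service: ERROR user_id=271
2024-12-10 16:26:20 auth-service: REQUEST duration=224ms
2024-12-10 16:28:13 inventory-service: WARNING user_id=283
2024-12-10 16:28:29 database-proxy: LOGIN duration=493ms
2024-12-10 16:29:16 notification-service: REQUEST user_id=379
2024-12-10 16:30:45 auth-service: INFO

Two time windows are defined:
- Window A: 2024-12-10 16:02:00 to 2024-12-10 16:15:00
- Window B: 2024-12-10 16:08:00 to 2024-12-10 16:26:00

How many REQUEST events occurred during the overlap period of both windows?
0

To find overlap events:

1. Window A: 2024-12-10 16:02:00 to 2024-12-10 16:15:00
2. Window B: 2024-12-10 16:08:00 to 2024-12-10 16:26:00
3. Overlap period: 2024-12-10 16:08:00 to 2024-12-10 16:15:00
4. Count REQUEST events in overlap: 0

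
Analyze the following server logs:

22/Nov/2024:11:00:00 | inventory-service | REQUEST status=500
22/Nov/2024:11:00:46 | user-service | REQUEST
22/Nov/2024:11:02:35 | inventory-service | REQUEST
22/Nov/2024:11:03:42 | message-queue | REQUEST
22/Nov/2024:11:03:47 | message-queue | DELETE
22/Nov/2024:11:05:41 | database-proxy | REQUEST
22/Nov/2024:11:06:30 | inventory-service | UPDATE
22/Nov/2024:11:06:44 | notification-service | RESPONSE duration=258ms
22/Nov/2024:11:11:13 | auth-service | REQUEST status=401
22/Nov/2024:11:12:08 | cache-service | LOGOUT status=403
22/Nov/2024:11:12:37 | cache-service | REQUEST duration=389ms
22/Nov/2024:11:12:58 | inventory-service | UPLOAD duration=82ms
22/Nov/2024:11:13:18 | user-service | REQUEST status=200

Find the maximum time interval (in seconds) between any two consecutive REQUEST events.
332

To find the longest gap:

1. Extract all REQUEST events in chronological order
2. Calculate time differences between consecutive events
3. Find the maximum difference
4. Longest gap: 332 seconds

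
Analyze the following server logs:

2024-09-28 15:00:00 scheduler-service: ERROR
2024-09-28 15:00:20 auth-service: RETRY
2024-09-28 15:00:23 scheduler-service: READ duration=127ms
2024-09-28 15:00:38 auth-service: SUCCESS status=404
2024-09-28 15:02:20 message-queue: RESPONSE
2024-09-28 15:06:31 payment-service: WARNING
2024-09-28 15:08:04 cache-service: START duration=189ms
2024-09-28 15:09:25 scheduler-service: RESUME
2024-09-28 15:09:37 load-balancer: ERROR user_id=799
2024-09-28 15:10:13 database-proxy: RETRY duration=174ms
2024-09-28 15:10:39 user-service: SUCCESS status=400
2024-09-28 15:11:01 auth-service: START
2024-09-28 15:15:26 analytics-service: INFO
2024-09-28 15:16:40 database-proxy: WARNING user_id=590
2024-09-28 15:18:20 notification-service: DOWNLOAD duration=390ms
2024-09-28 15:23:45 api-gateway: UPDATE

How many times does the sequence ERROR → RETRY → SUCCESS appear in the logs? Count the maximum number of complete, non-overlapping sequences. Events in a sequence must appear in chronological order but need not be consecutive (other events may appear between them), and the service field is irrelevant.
2

To count sequences:

1. Look for pattern: ERROR → RETRY → SUCCESS
2. Greedily scan the log in chronological order, matching each sequence element in turn (ignoring service)
3. Each time the full pattern completes, increment the count and restart matching from the next event
4. Complete non-overlapping sequences found: 2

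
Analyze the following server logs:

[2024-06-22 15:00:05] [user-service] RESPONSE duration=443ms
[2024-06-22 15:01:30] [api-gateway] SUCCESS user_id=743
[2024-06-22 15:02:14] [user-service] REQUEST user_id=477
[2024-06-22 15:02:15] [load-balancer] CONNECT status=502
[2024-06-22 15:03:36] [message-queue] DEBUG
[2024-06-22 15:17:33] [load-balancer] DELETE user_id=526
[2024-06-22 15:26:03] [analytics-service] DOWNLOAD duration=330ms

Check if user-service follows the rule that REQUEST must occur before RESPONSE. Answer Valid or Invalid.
Invalid

To validate ordering:

1. Required order: REQUEST → RESPONSE
2. Rule: REQUEST must occur before RESPONSE
3. Check actual order of events for user-service
4. Result: Invalid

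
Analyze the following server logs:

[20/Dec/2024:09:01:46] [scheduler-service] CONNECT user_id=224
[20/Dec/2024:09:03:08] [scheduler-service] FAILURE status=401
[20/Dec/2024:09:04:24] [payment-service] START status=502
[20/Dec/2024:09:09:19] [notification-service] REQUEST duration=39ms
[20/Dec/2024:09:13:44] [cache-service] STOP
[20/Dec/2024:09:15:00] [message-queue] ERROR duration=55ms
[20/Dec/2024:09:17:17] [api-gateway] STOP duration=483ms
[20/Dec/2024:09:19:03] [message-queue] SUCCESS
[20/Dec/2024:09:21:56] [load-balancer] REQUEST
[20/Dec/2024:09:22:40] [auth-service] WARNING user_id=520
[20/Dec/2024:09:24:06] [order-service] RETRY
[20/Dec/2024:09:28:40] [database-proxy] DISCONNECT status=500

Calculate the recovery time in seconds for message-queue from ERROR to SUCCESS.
243

To calculate recovery time:

1. Find ERROR event for message-queue: 20/Dec/2024:09:15:00
2. Find next SUCCESS event for message-queue: 20/Dec/2024:09:19:03
3. Recovery time: 20/Dec/2024:09:19:03 - 20/Dec/2024:09:15:00 = 243 seconds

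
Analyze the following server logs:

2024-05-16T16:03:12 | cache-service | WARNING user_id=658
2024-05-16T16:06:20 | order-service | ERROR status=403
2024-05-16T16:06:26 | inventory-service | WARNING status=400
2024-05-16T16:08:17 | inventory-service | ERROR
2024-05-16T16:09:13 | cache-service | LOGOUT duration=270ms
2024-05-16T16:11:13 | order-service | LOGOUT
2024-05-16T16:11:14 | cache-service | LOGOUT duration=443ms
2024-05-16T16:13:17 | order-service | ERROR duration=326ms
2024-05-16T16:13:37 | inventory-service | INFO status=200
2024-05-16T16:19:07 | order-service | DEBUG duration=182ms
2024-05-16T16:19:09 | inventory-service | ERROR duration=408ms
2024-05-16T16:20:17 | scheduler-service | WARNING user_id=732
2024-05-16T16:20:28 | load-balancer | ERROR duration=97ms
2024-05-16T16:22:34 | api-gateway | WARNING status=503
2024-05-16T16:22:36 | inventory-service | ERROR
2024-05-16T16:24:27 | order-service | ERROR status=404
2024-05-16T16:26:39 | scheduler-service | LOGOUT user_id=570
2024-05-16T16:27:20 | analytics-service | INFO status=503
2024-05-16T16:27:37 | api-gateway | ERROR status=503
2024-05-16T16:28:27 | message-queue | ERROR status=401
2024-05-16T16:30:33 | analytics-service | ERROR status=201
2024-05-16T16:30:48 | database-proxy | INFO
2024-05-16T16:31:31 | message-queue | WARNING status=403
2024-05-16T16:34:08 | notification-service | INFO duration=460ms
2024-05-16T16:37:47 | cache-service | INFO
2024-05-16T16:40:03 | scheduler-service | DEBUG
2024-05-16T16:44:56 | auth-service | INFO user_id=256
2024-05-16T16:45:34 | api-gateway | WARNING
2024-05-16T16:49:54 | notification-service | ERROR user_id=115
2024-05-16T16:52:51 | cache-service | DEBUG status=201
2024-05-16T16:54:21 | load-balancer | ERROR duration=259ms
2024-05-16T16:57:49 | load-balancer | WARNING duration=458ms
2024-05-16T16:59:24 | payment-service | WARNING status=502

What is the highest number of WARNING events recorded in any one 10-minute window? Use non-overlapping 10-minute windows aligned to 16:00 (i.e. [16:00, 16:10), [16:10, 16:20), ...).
2

To find the burst window:

1. Divide the log period into non-overlapping 10-minute windows starting at 16:00
2. Count WARNING events in each window
3. Find the window with maximum count
4. Maximum events in a window: 2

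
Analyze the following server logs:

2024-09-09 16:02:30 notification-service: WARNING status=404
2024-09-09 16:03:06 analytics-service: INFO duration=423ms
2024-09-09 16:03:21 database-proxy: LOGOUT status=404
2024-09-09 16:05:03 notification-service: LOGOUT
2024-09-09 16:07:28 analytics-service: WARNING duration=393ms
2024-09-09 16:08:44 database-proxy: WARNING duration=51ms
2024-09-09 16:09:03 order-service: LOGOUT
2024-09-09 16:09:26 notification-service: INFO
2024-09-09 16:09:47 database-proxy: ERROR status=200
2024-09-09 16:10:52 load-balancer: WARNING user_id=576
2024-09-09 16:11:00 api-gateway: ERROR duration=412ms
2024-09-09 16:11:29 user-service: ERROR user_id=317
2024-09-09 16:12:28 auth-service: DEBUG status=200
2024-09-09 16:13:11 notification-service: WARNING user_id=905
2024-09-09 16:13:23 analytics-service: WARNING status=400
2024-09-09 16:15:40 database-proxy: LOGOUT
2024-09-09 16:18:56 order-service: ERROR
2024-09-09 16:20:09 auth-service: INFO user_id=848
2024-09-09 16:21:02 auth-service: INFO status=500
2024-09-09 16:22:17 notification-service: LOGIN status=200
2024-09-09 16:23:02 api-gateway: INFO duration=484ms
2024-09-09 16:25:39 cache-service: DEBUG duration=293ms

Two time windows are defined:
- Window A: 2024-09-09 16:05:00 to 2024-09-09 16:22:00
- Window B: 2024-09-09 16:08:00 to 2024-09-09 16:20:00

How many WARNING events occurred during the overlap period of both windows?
4

To find overlap events:

1. Window A: 2024-09-09 16:05:00 to 2024-09-09 16:22:00
2. Window B: 2024-09-09 16:08:00 to 2024-09-09 16:20:00
3. Overlap period: 2024-09-09 16:08:00 to 2024-09-09 16:20:00
4. Count WARNING events in overlap: 4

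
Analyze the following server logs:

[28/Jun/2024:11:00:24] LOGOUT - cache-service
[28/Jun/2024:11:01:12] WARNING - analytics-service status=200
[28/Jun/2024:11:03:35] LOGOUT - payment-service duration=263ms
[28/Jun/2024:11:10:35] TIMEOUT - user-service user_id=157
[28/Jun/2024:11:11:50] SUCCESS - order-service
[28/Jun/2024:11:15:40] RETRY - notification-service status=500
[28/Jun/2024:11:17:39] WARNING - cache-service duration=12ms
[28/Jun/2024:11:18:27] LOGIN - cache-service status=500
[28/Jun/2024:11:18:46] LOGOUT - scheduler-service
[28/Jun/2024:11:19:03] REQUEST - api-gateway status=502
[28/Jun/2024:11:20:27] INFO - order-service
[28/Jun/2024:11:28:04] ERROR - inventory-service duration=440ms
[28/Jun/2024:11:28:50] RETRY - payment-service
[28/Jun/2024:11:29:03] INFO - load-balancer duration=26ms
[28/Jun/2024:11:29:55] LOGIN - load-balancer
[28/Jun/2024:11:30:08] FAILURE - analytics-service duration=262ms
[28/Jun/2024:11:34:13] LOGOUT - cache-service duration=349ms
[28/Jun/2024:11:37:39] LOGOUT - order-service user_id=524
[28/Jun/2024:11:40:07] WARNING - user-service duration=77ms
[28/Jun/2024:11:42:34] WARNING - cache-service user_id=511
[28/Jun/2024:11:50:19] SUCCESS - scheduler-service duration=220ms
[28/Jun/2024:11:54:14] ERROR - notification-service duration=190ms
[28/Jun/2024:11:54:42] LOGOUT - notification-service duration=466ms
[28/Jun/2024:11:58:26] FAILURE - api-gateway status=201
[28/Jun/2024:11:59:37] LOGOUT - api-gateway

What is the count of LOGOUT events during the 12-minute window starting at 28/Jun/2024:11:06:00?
0

To count events in the time window:

1. Window boundaries: 28/Jun/2024:11:06:00 to 28/Jun/2024:11:18:00
2. Filter for LOGOUT events within this window
3. Count matching events: 0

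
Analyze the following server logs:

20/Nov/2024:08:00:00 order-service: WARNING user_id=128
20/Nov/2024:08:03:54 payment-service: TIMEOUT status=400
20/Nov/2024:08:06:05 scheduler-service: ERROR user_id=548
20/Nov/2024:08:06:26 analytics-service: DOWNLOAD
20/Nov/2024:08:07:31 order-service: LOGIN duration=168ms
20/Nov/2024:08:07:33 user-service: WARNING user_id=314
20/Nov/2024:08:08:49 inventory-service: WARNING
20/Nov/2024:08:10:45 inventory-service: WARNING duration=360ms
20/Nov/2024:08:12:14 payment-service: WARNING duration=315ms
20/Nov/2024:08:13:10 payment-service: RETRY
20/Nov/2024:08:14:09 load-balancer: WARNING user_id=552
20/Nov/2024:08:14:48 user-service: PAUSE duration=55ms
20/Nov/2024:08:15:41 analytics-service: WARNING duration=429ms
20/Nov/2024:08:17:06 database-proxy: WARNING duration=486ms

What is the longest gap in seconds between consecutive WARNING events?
453

To find the longest gap:

1. Extract all WARNING events in chronological order
2. Calculate time differences between consecutive events
3. Find the maximum difference
4. Longest gap: 453 seconds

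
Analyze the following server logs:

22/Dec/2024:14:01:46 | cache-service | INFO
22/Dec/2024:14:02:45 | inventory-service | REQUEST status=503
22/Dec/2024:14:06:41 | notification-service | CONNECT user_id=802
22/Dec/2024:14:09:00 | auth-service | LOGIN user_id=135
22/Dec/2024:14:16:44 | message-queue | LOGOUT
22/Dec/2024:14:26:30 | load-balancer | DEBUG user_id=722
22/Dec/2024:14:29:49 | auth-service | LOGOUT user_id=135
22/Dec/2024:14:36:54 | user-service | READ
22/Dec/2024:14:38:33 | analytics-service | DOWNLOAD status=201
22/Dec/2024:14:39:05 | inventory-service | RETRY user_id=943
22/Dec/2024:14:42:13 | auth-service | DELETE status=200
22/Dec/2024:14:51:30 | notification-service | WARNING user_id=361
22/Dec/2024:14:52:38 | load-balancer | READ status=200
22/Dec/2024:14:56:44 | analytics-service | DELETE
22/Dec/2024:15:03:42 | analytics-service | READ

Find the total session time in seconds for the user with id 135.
1249

To calculate session duration:

1. Find LOGIN event for user_id=135: 22/Dec/2024:14:09:00
2. Find LOGOUT event for user_id=135: 22/Dec/2024:14:29:49
3. Session duration: 22/Dec/2024:14:29:49 - 22/Dec/2024:14:09:00 = 1249 seconds (20 minutes)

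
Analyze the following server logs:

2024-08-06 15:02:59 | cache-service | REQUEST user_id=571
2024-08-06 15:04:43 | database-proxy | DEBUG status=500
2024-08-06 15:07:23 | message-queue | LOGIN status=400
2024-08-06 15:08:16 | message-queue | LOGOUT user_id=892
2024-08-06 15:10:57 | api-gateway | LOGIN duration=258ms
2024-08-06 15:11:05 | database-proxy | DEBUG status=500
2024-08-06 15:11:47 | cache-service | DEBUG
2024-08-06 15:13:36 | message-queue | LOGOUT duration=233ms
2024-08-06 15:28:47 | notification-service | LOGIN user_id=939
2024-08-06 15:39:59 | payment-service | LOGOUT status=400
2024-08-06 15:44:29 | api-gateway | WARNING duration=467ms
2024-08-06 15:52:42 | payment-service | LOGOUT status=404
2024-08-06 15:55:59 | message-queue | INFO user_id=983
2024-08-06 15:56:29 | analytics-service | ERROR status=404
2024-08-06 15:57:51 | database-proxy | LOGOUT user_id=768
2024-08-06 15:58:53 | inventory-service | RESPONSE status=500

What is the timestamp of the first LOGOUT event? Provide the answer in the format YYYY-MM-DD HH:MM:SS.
2024-08-06 15:08:16

To find the first event:

1. Filter for all LOGOUT events
2. Sort by timestamp
3. Select the first one
4. Timestamp: 2024-08-06 15:08:16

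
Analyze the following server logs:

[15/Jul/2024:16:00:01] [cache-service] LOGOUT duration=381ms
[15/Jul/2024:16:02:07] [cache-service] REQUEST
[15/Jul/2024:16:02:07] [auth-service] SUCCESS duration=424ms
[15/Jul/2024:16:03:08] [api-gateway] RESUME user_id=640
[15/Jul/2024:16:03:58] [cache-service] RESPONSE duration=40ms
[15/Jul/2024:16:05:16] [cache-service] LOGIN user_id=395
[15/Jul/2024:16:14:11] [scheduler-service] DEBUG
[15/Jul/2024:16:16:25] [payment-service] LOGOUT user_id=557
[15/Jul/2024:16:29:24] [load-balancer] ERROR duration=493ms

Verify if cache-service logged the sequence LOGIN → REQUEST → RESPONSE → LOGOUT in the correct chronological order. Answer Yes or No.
No

To verify sequence order:

1. Find all events in sequence LOGIN → REQUEST → RESPONSE → LOGOUT for cache-service
2. Extract their timestamps
3. Check if timestamps are in ascending order
4. Result: No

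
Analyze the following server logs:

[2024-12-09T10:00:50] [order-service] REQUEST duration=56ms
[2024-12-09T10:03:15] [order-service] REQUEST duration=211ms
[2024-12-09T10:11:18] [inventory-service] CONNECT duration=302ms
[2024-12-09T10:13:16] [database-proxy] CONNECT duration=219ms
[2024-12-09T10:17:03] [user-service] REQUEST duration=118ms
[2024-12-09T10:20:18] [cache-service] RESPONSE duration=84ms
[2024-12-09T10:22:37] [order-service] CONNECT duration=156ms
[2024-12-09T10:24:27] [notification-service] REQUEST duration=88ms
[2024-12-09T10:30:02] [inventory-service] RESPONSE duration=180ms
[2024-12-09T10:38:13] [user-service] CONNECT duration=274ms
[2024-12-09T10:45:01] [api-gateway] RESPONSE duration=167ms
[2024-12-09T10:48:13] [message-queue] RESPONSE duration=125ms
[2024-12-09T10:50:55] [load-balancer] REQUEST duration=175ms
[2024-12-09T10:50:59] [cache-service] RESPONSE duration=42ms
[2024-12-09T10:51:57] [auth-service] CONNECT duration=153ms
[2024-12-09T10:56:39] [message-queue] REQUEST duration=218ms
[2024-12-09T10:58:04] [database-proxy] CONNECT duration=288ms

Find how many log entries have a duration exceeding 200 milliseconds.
6

To count timeouts:

1. Threshold: 200ms
2. Extract duration from each log entry
3. Count entries where duration > 200
4. Timeout count: 6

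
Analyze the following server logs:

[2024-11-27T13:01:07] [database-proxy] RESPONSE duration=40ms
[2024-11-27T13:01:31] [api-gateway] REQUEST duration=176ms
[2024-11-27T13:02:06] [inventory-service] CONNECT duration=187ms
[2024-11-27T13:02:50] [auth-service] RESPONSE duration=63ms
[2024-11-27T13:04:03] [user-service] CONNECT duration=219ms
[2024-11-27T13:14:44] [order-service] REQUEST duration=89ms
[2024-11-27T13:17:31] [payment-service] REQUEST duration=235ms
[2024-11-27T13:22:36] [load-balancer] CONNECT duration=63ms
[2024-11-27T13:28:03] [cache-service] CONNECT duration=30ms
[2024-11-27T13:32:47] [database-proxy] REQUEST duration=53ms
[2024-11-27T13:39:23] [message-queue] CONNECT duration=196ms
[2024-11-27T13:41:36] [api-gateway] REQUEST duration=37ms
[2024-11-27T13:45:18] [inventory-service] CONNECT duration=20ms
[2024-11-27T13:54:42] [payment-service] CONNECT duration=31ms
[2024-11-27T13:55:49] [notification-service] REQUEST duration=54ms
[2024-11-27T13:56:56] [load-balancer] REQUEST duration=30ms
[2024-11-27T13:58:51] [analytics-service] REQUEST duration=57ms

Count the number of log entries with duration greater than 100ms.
5

To count timeouts:

1. Threshold: 100ms
2. Extract duration from each log entry
3. Count entries where duration > 100
4. Timeout count: 5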